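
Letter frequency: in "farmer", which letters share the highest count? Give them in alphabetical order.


Word: "farmer"
Letter counts:
  'a': 1
  'e': 1
  'f': 1
  'm': 1
  'r': 2
Maximum count = 2
Most frequent = 'r' (2 times each)


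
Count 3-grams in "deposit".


Word: "deposit" (length 7)
Number of 3-grams = length - 3 + 1 = 7 - 3 + 1
= 5


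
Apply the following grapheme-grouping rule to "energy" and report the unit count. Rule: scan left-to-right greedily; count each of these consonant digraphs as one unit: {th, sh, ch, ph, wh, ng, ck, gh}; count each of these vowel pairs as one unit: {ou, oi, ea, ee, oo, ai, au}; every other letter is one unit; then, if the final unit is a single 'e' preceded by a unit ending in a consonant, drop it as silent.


Word: "energy" (6 letters)
Left-to-right scan:
  1. 'e' (letter)
  2. 'n' (letter)
  3. 'e' (letter)
  4. 'r' (letter)
  5. 'g' (letter)
  6. 'y' (letter)
Units from scan: 6
Sound units = 6 units


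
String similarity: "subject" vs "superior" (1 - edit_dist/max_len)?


Word 1: "subject" (length 7)
Word 2: "superior" (length 8)
One optimal edit sequence:
  1. keep 's'
  2. keep 'u'
  3. insert 'p'  (+1)
  4. substitute 'b' -> 'e'  (+1)
  5. substitute 'j' -> 'r'  (+1)
  6. substitute 'e' -> 'i'  (+1)
  7. substitute 'c' -> 'o'  (+1)
  8. substitute 't' -> 'r'  (+1)
Edit distance = 6
Max length = max(7, 8) = 8
Similarity = 1 - 6/8
= 0.2500


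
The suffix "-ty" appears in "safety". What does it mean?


Suffix: -ty
Example: safety (safe + -ty)
Meaning = quality of


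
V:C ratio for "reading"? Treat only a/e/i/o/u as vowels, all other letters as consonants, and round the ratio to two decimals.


Word: "reading"
Vowels (a,e,i,o,u): 3
Consonants: 4
Ratio = 3/4
= 0.75


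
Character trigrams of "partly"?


Word: "partly" (length 6)
Number of trigrams = 6 - 3 + 1 = 4
  Position 0: "par"
  Position 1: "art"
  Position 2: "rtl"
  Position 3: "tly"
Trigrams = "par", "art", "rtl", "tly"


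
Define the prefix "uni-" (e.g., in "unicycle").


Prefix: uni-
Example: unicycle (uni- + cycle)
Meaning = one


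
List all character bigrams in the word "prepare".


Word: "prepare" (length 7)
Number of bigrams = 7 - 2 + 1 = 6
  Position 0: "pr"
  Position 1: "re"
  Position 2: "ep"
  Position 3: "pa"
  Position 4: "ar"
  Position 5: "re"
Bigrams = "pr", "re", "ep", "pa", "ar", "re"


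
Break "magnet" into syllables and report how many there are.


Word: "magnet"
Syllable breakdown: mag | net
Counting: 2 parts
= 2 syllables


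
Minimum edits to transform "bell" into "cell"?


Word 1: "bell" (length 4)
Word 2: "cell" (length 4)
One optimal edit sequence (insert/delete/substitute each cost 1):
  1. substitute 'b' -> 'c'  (+1)
  2. keep 'e'
  3. keep 'l'
  4. keep 'l'
Total edit operations: 1
Edit distance = 1


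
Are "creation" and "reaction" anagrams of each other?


Word 1: "creation" → sorted: aceinort
Word 2: "reaction" → sorted: aceinort
Same letters? aceinort == aceinort
Anagram = Yes


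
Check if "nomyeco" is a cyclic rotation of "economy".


Word: "economy", Candidate: "nomyeco"
Method: check if candidate is substring of word+word
"economyeconomy" contains "nomyeco"? Yes
Is rotation = Yes


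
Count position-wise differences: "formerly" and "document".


Comparing character by character (same length = 8):
  Pos 0: 'f' vs 'd' !=
  Pos 1: 'o' vs 'o' =
  Pos 2: 'r' vs 'c' !=
  Pos 3: 'm' vs 'u' !=
  Pos 4: 'e' vs 'm' !=
  Pos 5: 'r' vs 'e' !=
  Pos 6: 'l' vs 'n' !=
  Pos 7: 'y' vs 't' !=
Hamming distance = 7


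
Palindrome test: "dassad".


Word: "dassad"
Reversed: "dassad"
Forward == Backward? dassad == dassad
Palindrome = Yes


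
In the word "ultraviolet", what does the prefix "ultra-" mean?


Prefix: ultra-
As in: ultraviolet -> ultra- + violet
Meaning = beyond


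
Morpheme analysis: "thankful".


Word: "thankful"
Morphemes: thank + -ful
Each morpheme carries meaning
= 2 morphemes


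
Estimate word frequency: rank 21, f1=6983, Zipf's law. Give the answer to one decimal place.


Zipf's law: f(r) = f(1) / r
f(1) = 6983
f(21) = 6983 / 21
= 332.5 occurrences


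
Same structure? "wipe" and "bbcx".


Pattern of "wipe": [0, 1, 2, 3]
Pattern of "bbcx": [0, 0, 1, 2]
Patterns do not match
Same pattern = No


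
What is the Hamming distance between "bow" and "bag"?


Comparing character by character (same length = 3):
  Pos 0: 'b' vs 'b' =
  Pos 1: 'o' vs 'a' !=
  Pos 2: 'w' vs 'g' !=
Hamming distance = 2


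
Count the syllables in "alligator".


Word: "alligator"
Syllable breakdown: al | li | ga | tor
Counting: 4 parts
= 4 syllables


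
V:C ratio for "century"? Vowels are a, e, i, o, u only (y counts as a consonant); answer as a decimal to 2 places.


Word: "century"
Vowels (a,e,i,o,u): 2
Consonants: 5
Ratio = 2/5
= 0.40


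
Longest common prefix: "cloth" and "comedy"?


Word 1: "cloth"
Word 2: "comedy"
Comparing from start:
  Pos 0: 'c' == 'c'
  Pos 1: 'l' != 'o' (stop)
LCP = "c" (length 1)


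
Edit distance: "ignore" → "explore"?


Word 1: "ignore" (length 6)
Word 2: "explore" (length 7)
One optimal edit sequence (insert/delete/substitute each cost 1):
  1. insert 'e'  (+1)
  2. substitute 'i' -> 'x'  (+1)
  3. substitute 'g' -> 'p'  (+1)
  4. substitute 'n' -> 'l'  (+1)
  5. keep 'o'
  6. keep 'r'
  7. keep 'e'
Total edit operations: 4
Edit distance = 4


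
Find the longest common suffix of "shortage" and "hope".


Word 1: "shortage"
Word 2: "hope"
Comparing from end:
  Pos -1: 'e' == 'e'
  Pos -2: 'g' != 'p' (stop)
LCS = "e" (length 1)


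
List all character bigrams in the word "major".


Word: "major" (length 5)
Number of bigrams = 5 - 2 + 1 = 4
  Position 0: "ma"
  Position 1: "aj"
  Position 2: "jo"
  Position 3: "or"
Bigrams = "ma", "aj", "jo", "or"


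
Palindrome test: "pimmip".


Word: "pimmip"
Reversed: "pimmip"
Forward == Backward? pimmip == pimmip
Palindrome = Yes


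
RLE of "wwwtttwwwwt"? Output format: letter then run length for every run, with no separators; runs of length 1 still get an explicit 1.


String: "wwwtttwwwwt"
Scanning for consecutive runs:
  'w' x 3
  't' x 3
  'w' x 4
  't' x 1
RLE = "w3t3w4t1"


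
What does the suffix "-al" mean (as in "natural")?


Suffix: -al
Example: natural = nature + -al, with a spelling change
Meaning = relating to


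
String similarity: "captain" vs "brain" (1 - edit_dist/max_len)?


Word 1: "captain" (length 7)
Word 2: "brain" (length 5)
One optimal edit sequence:
  1. delete 'c'  (+1)
  2. delete 'a'  (+1)
  3. substitute 'p' -> 'b'  (+1)
  4. substitute 't' -> 'r'  (+1)
  5. keep 'a'
  6. keep 'i'
  7. keep 'n'
Edit distance = 4
Max length = max(7, 5) = 7
Similarity = 1 - 4/7
= 0.4286


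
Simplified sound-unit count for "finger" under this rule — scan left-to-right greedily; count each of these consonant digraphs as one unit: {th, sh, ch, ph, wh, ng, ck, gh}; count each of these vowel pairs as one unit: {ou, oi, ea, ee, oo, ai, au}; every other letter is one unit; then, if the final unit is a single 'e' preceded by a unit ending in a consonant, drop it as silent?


Word: "finger" (6 letters)
Left-to-right scan:
  1. 'f' (letter)
  2. 'i' (letter)
  3. 'ng' (digraph)
  4. 'e' (letter)
  5. 'r' (letter)
Units from scan: 5
Sound units = 5 units


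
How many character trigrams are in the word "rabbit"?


Word: "rabbit" (length 6)
Number of 3-grams = length - 3 + 1 = 6 - 3 + 1
= 4


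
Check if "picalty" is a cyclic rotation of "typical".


Word: "typical", Candidate: "picalty"
Method: check if candidate is substring of word+word
"typicaltypical" contains "picalty"? Yes
Is rotation = Yes


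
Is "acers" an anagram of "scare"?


Word 1: "scare" → sorted: acers
Word 2: "acers" → sorted: acers
Same letters? acers == acers
Anagram = Yes


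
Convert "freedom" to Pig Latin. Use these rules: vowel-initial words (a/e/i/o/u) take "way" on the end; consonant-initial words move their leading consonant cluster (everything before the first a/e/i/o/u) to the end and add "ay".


Word: "freedom"
Starts with consonant(s) → move to end, add 'ay'
Consonant cluster: "fr"
Pig Latin = "eedomfray"


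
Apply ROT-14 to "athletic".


Word: "athletic"
Shift: 14
Each letter → (letter + shift) mod 26:
  'a' (0) + 14 = 14 → 'o'
  't' (19) + 14 = 7 → 'h'
  'h' (7) + 14 = 21 → 'v'
  'l' (11) + 14 = 25 → 'z'
  'e' (4) + 14 = 18 → 's'
  't' (19) + 14 = 7 → 'h'
  'i' (8) + 14 = 22 → 'w'
  'c' (2) + 14 = 16 → 'q'
Result = "ohvzshwq"


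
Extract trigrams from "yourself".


Word: "yourself" (length 8)
Number of trigrams = 8 - 3 + 1 = 6
  Position 0: "you"
  Position 1: "our"
  Position 2: "urs"
  Position 3: "rse"
  Position 4: "sel"
  Position 5: "elf"
Trigrams = "you", "our", "urs", "rse", "sel", "elf"


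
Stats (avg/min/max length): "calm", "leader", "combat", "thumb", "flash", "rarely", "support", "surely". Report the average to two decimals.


Lengths: "calm"=4, "leader"=6, "combat"=6, "thumb"=5, "flash"=5, "rarely"=6, "support"=7, "surely"=6
Sum = 45, Count = 8
Average = 45/8 = 5.63
= avg=5.63, min=4, max=7


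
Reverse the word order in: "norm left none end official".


Original: "norm left none end official"
Words (1..n): norm | left | none | end | official
Reversed (n..1): official | end | none | left | norm
Result = "official end none left norm"


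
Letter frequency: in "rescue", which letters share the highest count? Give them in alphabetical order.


Word: "rescue"
Letter counts:
  'c': 1
  'e': 2
  'r': 1
  's': 1
  'u': 1
Maximum count = 2
Most frequent = 'e' (2 times each)


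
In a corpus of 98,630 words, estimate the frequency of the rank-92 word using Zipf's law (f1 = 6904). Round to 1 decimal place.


Zipf's law: f(r) = f(1) / r
f(1) = 6904
f(92) = 6904 / 92
= 75.0 occurrences


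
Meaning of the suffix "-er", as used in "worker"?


Suffix: -er
As in: worker -> work + -er
Meaning = one who / more


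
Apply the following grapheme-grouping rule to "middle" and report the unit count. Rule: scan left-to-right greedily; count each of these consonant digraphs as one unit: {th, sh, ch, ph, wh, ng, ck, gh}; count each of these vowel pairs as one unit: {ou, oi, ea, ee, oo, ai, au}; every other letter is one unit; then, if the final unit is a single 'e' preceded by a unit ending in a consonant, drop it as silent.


Word: "middle" (6 letters)
Left-to-right scan:
  [1] 'm' (letter)
  [2] 'i' (letter)
  [3] 'd' (letter)
  [4] 'd' (letter)
  [5] 'l' (letter)
  [6] 'e' (letter)
Units from scan: 6
Final unit is 'e' after a consonant -> drop as silent (-1)
Sound units = 5 units


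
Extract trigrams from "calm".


Word: "calm" (length 4)
Number of trigrams = 4 - 3 + 1 = 2
  Position 0: "cal"
  Position 1: "alm"
Trigrams = "cal", "alm"


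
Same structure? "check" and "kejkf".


Pattern of "check": [0, 1, 2, 0, 3]
Pattern of "kejkf": [0, 1, 2, 0, 3]
Patterns match
Same pattern = Yes


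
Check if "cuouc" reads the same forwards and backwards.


Word: "cuouc"
Reversed: "cuouc"
Forward == Backward? cuouc == cuouc
Palindrome = Yes


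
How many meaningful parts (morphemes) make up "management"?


Word: "management"
Morphemes: manage / -ment
Each morpheme carries meaning
= 2 morphemes


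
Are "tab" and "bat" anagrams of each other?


Word 1: "tab" → sorted: abt
Word 2: "bat" → sorted: abt
Same letters? abt == abt
Anagram = Yes


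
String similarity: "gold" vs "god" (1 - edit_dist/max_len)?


Word 1: "gold" (length 4)
Word 2: "god" (length 3)
One optimal edit sequence:
  1. keep 'g'
  2. keep 'o'
  3. delete 'l'  (+1)
  4. keep 'd'
Edit distance = 1
Max length = max(4, 3) = 4
Similarity = 1 - 1/4
= 0.7500


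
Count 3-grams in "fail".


Word: "fail" (length 4)
Number of 3-grams = length - 3 + 1 = 4 - 3 + 1
= 2


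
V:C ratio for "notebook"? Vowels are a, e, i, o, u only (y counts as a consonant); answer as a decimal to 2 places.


Word: "notebook"
Vowels (a,e,i,o,u): 4
Consonants: 4
Ratio = 4/4
= 1.00


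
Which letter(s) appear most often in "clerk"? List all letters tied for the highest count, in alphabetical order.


Word: "clerk"
Letter counts:
  'c': 1
  'e': 1
  'k': 1
  'l': 1
  'r': 1
Maximum count = 1
Most frequent = 'c', 'e', 'k', 'l', 'r' (1 time each)


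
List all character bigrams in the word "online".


Word: "online" (length 6)
Number of bigrams = 6 - 2 + 1 = 5
  Position 0: "on"
  Position 1: "nl"
  Position 2: "li"
  Position 3: "in"
  Position 4: "ne"
Bigrams = "on", "nl", "li", "in", "ne"


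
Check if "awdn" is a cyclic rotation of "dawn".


Word: "dawn", Candidate: "awdn"
Method: check if candidate is substring of word+word
"dawndawn" contains "awdn"? No
Is rotation = No


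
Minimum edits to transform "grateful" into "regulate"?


Word 1: "grateful" (length 8)
Word 2: "regulate" (length 8)
One optimal edit sequence (insert/delete/substitute each cost 1):
  1. delete 'g'  (+1)
  2. keep 'r'
  3. delete 'a'  (+1)
  4. delete 't'  (+1)
  5. keep 'e'
  6. substitute 'f' -> 'g'  (+1)
  7. keep 'u'
  8. keep 'l'
  9. insert 'a'  (+1)
  10. insert 't'  (+1)
  11. insert 'e'  (+1)
Total edit operations: 7
Edit distance = 7


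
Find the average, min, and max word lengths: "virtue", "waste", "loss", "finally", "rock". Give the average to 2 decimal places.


Lengths: "virtue"=6, "waste"=5, "loss"=4, "finally"=7, "rock"=4
Sum = 26, Count = 5
Average = 26/5 = 5.20
= avg=5.20, min=4, max=7


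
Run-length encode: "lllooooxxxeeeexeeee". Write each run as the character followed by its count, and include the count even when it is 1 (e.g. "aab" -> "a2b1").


String: "lllooooxxxeeeexeeee"
Scanning for consecutive runs:
  'l' x 3
  'o' x 4
  'x' x 3
  'e' x 4
  'x' x 1
  'e' x 4
RLE = "l3o4x3e4x1e4"


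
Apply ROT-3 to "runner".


Word: "runner"
Shift: 3
Each letter → (letter + shift) mod 26:
  'r' (17) + 3 = 20 → 'u'
  'u' (20) + 3 = 23 → 'x'
  'n' (13) + 3 = 16 → 'q'
  'n' (13) + 3 = 16 → 'q'
  'e' (4) + 3 = 7 → 'h'
  'r' (17) + 3 = 20 → 'u'
Result = "uxqqhu"


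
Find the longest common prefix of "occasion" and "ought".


Word 1: "occasion"
Word 2: "ought"
Comparing from start:
  Pos 0: 'o' == 'o'
  Pos 1: 'c' != 'u' (stop)
LCP = "o" (length 1)


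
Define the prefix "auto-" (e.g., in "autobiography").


Prefix: auto-
As in: autobiography -> auto- + biography
Meaning = self


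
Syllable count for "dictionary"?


Word: "dictionary"
Syllable breakdown: dic · tion · ar · y
Counting: 4 parts
= 4 syllables


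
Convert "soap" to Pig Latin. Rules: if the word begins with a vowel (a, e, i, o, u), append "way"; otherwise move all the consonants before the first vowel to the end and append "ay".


Word: "soap"
Starts with consonant(s) → move to end, add 'ay'
Consonant cluster: "s"
Pig Latin = "oapsay"


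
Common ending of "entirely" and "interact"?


Word 1: "entirely"
Word 2: "interact"
Comparing from end:
  Pos -1: 'y' != 't' (stop)
LCS = "" (length 0)


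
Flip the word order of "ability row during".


Original: "ability row during"
Words (1..n): ability | row | during
Reversed (n..1): during | row | ability
Result = "during row ability"


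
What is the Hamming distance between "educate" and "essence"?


Comparing character by character (same length = 7):
  Pos 0: 'e' vs 'e' =
  Pos 1: 'd' vs 's' !=
  Pos 2: 'u' vs 's' !=
  Pos 3: 'c' vs 'e' !=
  Pos 4: 'a' vs 'n' !=
  Pos 5: 't' vs 'c' !=
  Pos 6: 'e' vs 'e' =
Hamming distance = 5


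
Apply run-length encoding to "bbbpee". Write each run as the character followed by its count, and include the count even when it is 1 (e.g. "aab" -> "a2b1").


String: "bbbpee"
Scanning for consecutive runs:
  'b' x 3
  'p' x 1
  'e' x 2
RLE = "b3p1e2"


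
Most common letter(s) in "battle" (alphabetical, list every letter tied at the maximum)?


Word: "battle"
Letter counts:
  'a': 1
  'b': 1
  'e': 1
  'l': 1
  't': 2
Maximum count = 2
Most frequent = 't' (2 times each)


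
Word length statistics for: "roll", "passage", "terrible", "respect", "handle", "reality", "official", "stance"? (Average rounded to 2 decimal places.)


Lengths: "roll"=4, "passage"=7, "terrible"=8, "respect"=7, "handle"=6, "reality"=7, "official"=8, "stance"=6
Sum = 53, Count = 8
Average = 53/8 = 6.63
= avg=6.63, min=4, max=8


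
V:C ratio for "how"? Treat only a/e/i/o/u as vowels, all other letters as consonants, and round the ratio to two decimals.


Word: "how"
Vowels (a,e,i,o,u): 1
Consonants: 2
Ratio = 1/2
= 0.50


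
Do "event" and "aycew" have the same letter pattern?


Pattern of "event": [0, 1, 0, 2, 3]
Pattern of "aycew": [0, 1, 2, 3, 4]
Patterns do not match
Same pattern = No


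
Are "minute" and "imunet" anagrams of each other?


Word 1: "minute" → sorted: eimntu
Word 2: "imunet" → sorted: eimntu
Same letters? eimntu == eimntu
Anagram = Yes


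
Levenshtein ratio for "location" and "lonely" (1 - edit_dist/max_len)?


Word 1: "location" (length 8)
Word 2: "lonely" (length 6)
One optimal edit sequence:
  1. keep 'l'
  2. keep 'o'
  3. delete 'c'  (+1)
  4. delete 'a'  (+1)
  5. substitute 't' -> 'n'  (+1)
  6. substitute 'i' -> 'e'  (+1)
  7. substitute 'o' -> 'l'  (+1)
  8. substitute 'n' -> 'y'  (+1)
Edit distance = 6
Max length = max(8, 6) = 8
Similarity = 1 - 6/8
= 0.2500


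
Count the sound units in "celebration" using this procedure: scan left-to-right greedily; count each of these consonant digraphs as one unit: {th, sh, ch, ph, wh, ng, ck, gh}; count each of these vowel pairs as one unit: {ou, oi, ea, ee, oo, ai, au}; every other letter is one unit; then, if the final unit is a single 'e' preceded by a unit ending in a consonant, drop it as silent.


Word: "celebration" (11 letters)
Left-to-right scan:
  (1) 'c' (letter)
  (2) 'e' (letter)
  (3) 'l' (letter)
  (4) 'e' (letter)
  (5) 'b' (letter)
  (6) 'r' (letter)
  (7) 'a' (letter)
  (8) 't' (letter)
  (9) 'i' (letter)
  (10) 'o' (letter)
  (11) 'n' (letter)
Units from scan: 11
Sound units = 11 units


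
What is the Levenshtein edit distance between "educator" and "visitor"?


Word 1: "educator" (length 8)
Word 2: "visitor" (length 7)
One optimal edit sequence (insert/delete/substitute each cost 1):
  1. delete 'e'  (+1)
  2. substitute 'd' -> 'v'  (+1)
  3. substitute 'u' -> 'i'  (+1)
  4. substitute 'c' -> 's'  (+1)
  5. substitute 'a' -> 'i'  (+1)
  6. keep 't'
  7. keep 'o'
  8. keep 'r'
Total edit operations: 5
Edit distance = 5


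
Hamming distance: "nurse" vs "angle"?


Comparing character by character (same length = 5):
  Pos 0: 'n' vs 'a' !=
  Pos 1: 'u' vs 'n' !=
  Pos 2: 'r' vs 'g' !=
  Pos 3: 's' vs 'l' !=
  Pos 4: 'e' vs 'e' =
Hamming distance = 4


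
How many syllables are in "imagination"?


Word: "imagination"
Syllable breakdown: i-mag-i-na-tion
Counting: 5 parts
= 5 syllables


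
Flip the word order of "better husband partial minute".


Original: "better husband partial minute"
Words (1..n): better | husband | partial | minute
Reversed (n..1): minute | partial | husband | better
Result = "minute partial husband better"


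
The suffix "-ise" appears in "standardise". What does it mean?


Suffix: -ise
Example: standardise (standard + -ise)
Meaning = to make


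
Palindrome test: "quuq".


Word: "quuq"
Reversed: "quuq"
Forward == Backward? quuq == quuq
Palindrome = Yes


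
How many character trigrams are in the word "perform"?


Word: "perform" (length 7)
Number of 3-grams = length - 3 + 1 = 7 - 3 + 1
= 5


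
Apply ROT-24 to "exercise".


Word: "exercise"
Shift: 24
Each letter → (letter + shift) mod 26:
  'e' (4) + 24 = 2 → 'c'
  'x' (23) + 24 = 21 → 'v'
  'e' (4) + 24 = 2 → 'c'
  'r' (17) + 24 = 15 → 'p'
  'c' (2) + 24 = 0 → 'a'
  'i' (8) + 24 = 6 → 'g'
  's' (18) + 24 = 16 → 'q'
  'e' (4) + 24 = 2 → 'c'
Result = "cvcpagqc"


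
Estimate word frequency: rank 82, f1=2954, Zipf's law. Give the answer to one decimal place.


Zipf's law: f(r) = f(1) / r
f(1) = 2954
f(82) = 2954 / 82
= 36.0 occurrences


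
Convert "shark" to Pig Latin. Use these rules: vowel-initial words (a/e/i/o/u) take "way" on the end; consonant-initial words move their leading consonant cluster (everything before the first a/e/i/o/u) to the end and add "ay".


Word: "shark"
Starts with consonant(s) → move to end, add 'ay'
Consonant cluster: "sh"
Pig Latin = "arkshay"


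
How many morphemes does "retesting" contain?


Word: "retesting"
Morphemes: re- / test / -ing
Each morpheme carries meaning
= 3 morphemes


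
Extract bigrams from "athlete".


Word: "athlete" (length 7)
Number of bigrams = 7 - 2 + 1 = 6
  Position 0: "at"
  Position 1: "th"
  Position 2: "hl"
  Position 3: "le"
  Position 4: "et"
  Position 5: "te"
Bigrams = "at", "th", "hl", "le", "et", "te"


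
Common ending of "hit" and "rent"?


Word 1: "hit"
Word 2: "rent"
Comparing from end:
  Pos -1: 't' == 't'
  Pos -2: 'i' != 'n' (stop)
LCS = "t" (length 1)


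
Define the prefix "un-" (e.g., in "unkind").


Prefix: un-
As in: unkind -> un- + kind
Meaning = not / reverse


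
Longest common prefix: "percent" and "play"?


Word 1: "percent"
Word 2: "play"
Comparing from start:
  Pos 0: 'p' == 'p'
  Pos 1: 'e' != 'l' (stop)
LCP = "p" (length 1)


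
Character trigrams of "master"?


Word: "master" (length 6)
Number of trigrams = 6 - 3 + 1 = 4
  Position 0: "mas"
  Position 1: "ast"
  Position 2: "ste"
  Position 3: "ter"
Trigrams = "mas", "ast", "ste", "ter"


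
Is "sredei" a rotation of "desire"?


Word: "desire", Candidate: "sredei"
Method: check if candidate is substring of word+word
"desiredesire" contains "sredei"? No
Is rotation = No


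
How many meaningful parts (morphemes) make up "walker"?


Word: "walker"
Morphemes: walk / -er
Each morpheme carries meaning
= 2 morphemes


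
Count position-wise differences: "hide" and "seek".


Comparing character by character (same length = 4):
  Pos 0: 'h' vs 's' !=
  Pos 1: 'i' vs 'e' !=
  Pos 2: 'd' vs 'e' !=
  Pos 3: 'e' vs 'k' !=
Hamming distance = 4


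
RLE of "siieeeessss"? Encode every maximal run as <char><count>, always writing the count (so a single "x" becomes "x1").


String: "siieeeessss"
Scanning for consecutive runs:
  's' x 1
  'i' x 2
  'e' x 4
  's' x 4
RLE = "s1i2e4s4"


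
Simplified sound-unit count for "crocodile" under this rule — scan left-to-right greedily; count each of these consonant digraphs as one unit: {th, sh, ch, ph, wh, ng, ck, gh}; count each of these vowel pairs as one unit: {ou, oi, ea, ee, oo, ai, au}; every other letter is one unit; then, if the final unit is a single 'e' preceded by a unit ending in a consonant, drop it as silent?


Word: "crocodile" (9 letters)
Left-to-right scan:
  [1] 'c' (letter)
  [2] 'r' (letter)
  [3] 'o' (letter)
  [4] 'c' (letter)
  [5] 'o' (letter)
  [6] 'd' (letter)
  [7] 'i' (letter)
  [8] 'l' (letter)
  [9] 'e' (letter)
Units from scan: 9
Final unit is 'e' after a consonant -> drop as silent (-1)
Sound units = 8 units


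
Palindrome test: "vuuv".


Word: "vuuv"
Reversed: "vuuv"
Forward == Backward? vuuv == vuuv
Palindrome = Yes


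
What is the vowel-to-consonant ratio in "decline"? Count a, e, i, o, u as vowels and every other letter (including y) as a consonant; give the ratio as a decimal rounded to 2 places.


Word: "decline"
Vowels (a,e,i,o,u): 3
Consonants: 4
Ratio = 3/4
= 0.75


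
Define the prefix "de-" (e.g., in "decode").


Prefix: de-
As in: decode -> de- + code
Meaning = remove / reverse


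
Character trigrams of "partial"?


Word: "partial" (length 7)
Number of trigrams = 7 - 3 + 1 = 5
  Position 0: "par"
  Position 1: "art"
  Position 2: "rti"
  Position 3: "tia"
  Position 4: "ial"
Trigrams = "par", "art", "rti", "tia", "ial"


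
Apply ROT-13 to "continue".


Word: "continue"
Shift: 13
Each letter → (letter + shift) mod 26:
  'c' (2) + 13 = 15 → 'p'
  'o' (14) + 13 = 1 → 'b'
  'n' (13) + 13 = 0 → 'a'
  't' (19) + 13 = 6 → 'g'
  'i' (8) + 13 = 21 → 'v'
  'n' (13) + 13 = 0 → 'a'
  'u' (20) + 13 = 7 → 'h'
  'e' (4) + 13 = 17 → 'r'
Result = "pbagvahr"


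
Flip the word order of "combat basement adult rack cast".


Original: "combat basement adult rack cast"
Words (1..n): combat | basement | adult | rack | cast
Reversed (n..1): cast | rack | adult | basement | combat
Result = "cast rack adult basement combat"


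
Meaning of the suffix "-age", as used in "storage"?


Suffix: -age
Example: storage (store + -age, with a spelling change)
Meaning = result / collection


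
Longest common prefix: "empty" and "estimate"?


Word 1: "empty"
Word 2: "estimate"
Comparing from start:
  Pos 0: 'e' == 'e'
  Pos 1: 'm' != 's' (stop)
LCP = "e" (length 1)


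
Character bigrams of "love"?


Word: "love" (length 4)
Number of bigrams = 4 - 2 + 1 = 3
  Position 0: "lo"
  Position 1: "ov"
  Position 2: "ve"
Bigrams = "lo", "ov", "ve"


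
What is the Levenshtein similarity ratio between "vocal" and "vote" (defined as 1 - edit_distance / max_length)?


Word 1: "vocal" (length 5)
Word 2: "vote" (length 4)
One optimal edit sequence:
  1. keep 'v'
  2. keep 'o'
  3. delete 'c'  (+1)
  4. substitute 'a' -> 't'  (+1)
  5. substitute 'l' -> 'e'  (+1)
Edit distance = 3
Max length = max(5, 4) = 5
Similarity = 1 - 3/5
= 0.4000


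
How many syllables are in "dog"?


Word: "dog"
Syllable breakdown: dog
Counting: 1 part
= 1 syllable


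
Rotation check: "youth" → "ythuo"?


Word: "youth", Candidate: "ythuo"
Method: check if candidate is substring of word+word
"youthyouth" contains "ythuo"? No
Is rotation = No


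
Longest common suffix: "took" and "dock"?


Word 1: "took"
Word 2: "dock"
Comparing from end:
  Pos -1: 'k' == 'k'
  Pos -2: 'o' != 'c' (stop)
LCS = "k" (length 1)


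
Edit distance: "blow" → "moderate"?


Word 1: "blow" (length 4)
Word 2: "moderate" (length 8)
One optimal edit sequence (insert/delete/substitute each cost 1):
  1. insert 'm'  (+1)
  2. insert 'o'  (+1)
  3. insert 'd'  (+1)
  4. insert 'e'  (+1)
  5. substitute 'b' -> 'r'  (+1)
  6. substitute 'l' -> 'a'  (+1)
  7. substitute 'o' -> 't'  (+1)
  8. substitute 'w' -> 'e'  (+1)
Total edit operations: 8
Edit distance = 8


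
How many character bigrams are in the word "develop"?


Word: "develop" (length 7)
Number of 2-grams = length - 2 + 1 = 7 - 2 + 1
= 6


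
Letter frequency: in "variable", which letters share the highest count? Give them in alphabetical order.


Word: "variable"
Letter counts:
  'a': 2
  'b': 1
  'e': 1
  'i': 1
  'l': 1
  'r': 1
  'v': 1
Maximum count = 2
Most frequent = 'a' (2 times each)


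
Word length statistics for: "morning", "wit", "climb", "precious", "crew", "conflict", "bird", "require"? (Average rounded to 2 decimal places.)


Lengths: "morning"=7, "wit"=3, "climb"=5, "precious"=8, "crew"=4, "conflict"=8, "bird"=4, "require"=7
Sum = 46, Count = 8
Average = 46/8 = 5.75
= avg=5.75, min=3, max=8


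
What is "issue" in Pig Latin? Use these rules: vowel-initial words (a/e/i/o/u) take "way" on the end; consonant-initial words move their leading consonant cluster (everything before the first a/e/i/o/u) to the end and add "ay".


Word: "issue"
Starts with vowel → add 'way'
Pig Latin = "issueway"


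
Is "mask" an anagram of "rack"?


Word 1: "rack" → sorted: ackr
Word 2: "mask" → sorted: akms
Same letters? ackr != akms
Anagram = No


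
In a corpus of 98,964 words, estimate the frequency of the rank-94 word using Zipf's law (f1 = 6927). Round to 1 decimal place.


Zipf's law: f(r) = f(1) / r
f(1) = 6927
f(94) = 6927 / 94
= 73.7 occurrences


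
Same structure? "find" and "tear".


Pattern of "find": [0, 1, 2, 3]
Pattern of "tear": [0, 1, 2, 3]
Patterns match
Same pattern = Yes


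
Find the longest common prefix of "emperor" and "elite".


Word 1: "emperor"
Word 2: "elite"
Comparing from start:
  Pos 0: 'e' == 'e'
  Pos 1: 'm' != 'l' (stop)
LCP = "e" (length 1)


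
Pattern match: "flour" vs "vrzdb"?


Pattern of "flour": [0, 1, 2, 3, 4]
Pattern of "vrzdb": [0, 1, 2, 3, 4]
Patterns match
Same pattern = Yes


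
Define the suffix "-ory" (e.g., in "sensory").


Suffix: -ory
Example: sensory = sense + -ory, with a spelling change
Meaning = relating to / place for


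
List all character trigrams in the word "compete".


Word: "compete" (length 7)
Number of trigrams = 7 - 3 + 1 = 5
  Position 0: "com"
  Position 1: "omp"
  Position 2: "mpe"
  Position 3: "pet"
  Position 4: "ete"
Trigrams = "com", "omp", "mpe", "pet", "ete"


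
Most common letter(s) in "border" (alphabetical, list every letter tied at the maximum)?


Word: "border"
Letter counts:
  'b': 1
  'd': 1
  'e': 1
  'o': 1
  'r': 2
Maximum count = 2
Most frequent = 'r' (2 times each)


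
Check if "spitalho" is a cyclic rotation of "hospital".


Word: "hospital", Candidate: "spitalho"
Method: check if candidate is substring of word+word
"hospitalhospital" contains "spitalho"? Yes
Is rotation = Yes


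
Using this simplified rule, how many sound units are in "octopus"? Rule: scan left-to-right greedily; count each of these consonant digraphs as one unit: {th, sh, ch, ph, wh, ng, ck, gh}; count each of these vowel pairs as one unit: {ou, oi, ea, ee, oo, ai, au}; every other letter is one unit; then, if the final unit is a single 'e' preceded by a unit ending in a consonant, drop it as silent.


Word: "octopus" (7 letters)
Left-to-right scan:
  [1] 'o' (letter)
  [2] 'c' (letter)
  [3] 't' (letter)
  [4] 'o' (letter)
  [5] 'p' (letter)
  [6] 'u' (letter)
  [7] 's' (letter)
Units from scan: 7
Sound units = 7 units


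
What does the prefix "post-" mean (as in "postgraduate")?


Prefix: post-
Example: postgraduate = post- + graduate
Meaning = after


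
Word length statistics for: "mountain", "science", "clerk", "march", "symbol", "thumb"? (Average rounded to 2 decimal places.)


Lengths: "mountain"=8, "science"=7, "clerk"=5, "march"=5, "symbol"=6, "thumb"=5
Sum = 36, Count = 6
Average = 36/6 = 6.00
= avg=6.00, min=5, max=8


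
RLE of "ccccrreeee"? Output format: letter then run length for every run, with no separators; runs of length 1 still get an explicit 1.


String: "ccccrreeee"
Scanning for consecutive runs:
  'c' x 4
  'r' x 2
  'e' x 4
RLE = "c4r2e4"


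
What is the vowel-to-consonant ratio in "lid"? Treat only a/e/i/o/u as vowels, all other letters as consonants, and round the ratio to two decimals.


Word: "lid"
Vowels (a,e,i,o,u): 1
Consonants: 2
Ratio = 1/2
= 0.50


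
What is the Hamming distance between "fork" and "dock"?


Comparing character by character (same length = 4):
  Pos 0: 'f' vs 'd' !=
  Pos 1: 'o' vs 'o' =
  Pos 2: 'r' vs 'c' !=
  Pos 3: 'k' vs 'k' =
Hamming distance = 2


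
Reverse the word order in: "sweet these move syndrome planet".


Original: "sweet these move syndrome planet"
Words (1..n): sweet | these | move | syndrome | planet
Reversed (n..1): planet | syndrome | move | these | sweet
Result = "planet syndrome move these sweet"


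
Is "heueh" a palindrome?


Word: "heueh"
Reversed: "heueh"
Forward == Backward? heueh == heueh
Palindrome = Yes


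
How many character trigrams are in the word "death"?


Word: "death" (length 5)
Number of 3-grams = length - 3 + 1 = 5 - 3 + 1
= 3


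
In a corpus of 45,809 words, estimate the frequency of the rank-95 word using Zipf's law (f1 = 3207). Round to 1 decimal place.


Zipf's law: f(r) = f(1) / r
f(1) = 3207
f(95) = 3207 / 95
= 33.8 occurrences


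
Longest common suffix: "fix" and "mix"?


Word 1: "fix"
Word 2: "mix"
Comparing from end:
  Pos -1: 'x' == 'x'
  Pos -2: 'i' == 'i'
  Pos -3: 'f' != 'm' (stop)
LCS = "ix" (length 2)


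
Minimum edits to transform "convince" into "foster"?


Word 1: "convince" (length 8)
Word 2: "foster" (length 6)
One optimal edit sequence (insert/delete/substitute each cost 1):
  1. substitute 'c' -> 'f'  (+1)
  2. keep 'o'
  3. delete 'n'  (+1)
  4. delete 'v'  (+1)
  5. substitute 'i' -> 's'  (+1)
  6. substitute 'n' -> 't'  (+1)
  7. substitute 'c' -> 'e'  (+1)
  8. substitute 'e' -> 'r'  (+1)
Total edit operations: 7
Edit distance = 7


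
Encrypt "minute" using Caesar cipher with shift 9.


Word: "minute"
Shift: 9
Each letter → (letter + shift) mod 26:
  'm' (12) + 9 = 21 → 'v'
  'i' (8) + 9 = 17 → 'r'
  'n' (13) + 9 = 22 → 'w'
  'u' (20) + 9 = 3 → 'd'
  't' (19) + 9 = 2 → 'c'
  'e' (4) + 9 = 13 → 'n'
Result = "vrwdcn"


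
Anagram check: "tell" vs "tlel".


Word 1: "tell" → sorted: ellt
Word 2: "tlel" → sorted: ellt
Same letters? ellt == ellt
Anagram = Yes


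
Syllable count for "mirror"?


Word: "mirror"
Syllable breakdown: mir · ror
Counting: 2 parts
= 2 syllables


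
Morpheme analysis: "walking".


Word: "walking"
Morphemes: walk + -ing
Each morpheme carries meaning
= 2 morphemes


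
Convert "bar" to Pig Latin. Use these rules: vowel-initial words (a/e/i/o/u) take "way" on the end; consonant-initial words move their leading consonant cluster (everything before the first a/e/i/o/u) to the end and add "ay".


Word: "bar"
Starts with consonant(s) → move to end, add 'ay'
Consonant cluster: "b"
Pig Latin = "arbay"


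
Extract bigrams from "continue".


Word: "continue" (length 8)
Number of bigrams = 8 - 2 + 1 = 7
  Position 0: "co"
  Position 1: "on"
  Position 2: "nt"
  Position 3: "ti"
  Position 4: "in"
  Position 5: "nu"
  Position 6: "ue"
Bigrams = "co", "on", "nt", "ti", "in", "nu", "ue"


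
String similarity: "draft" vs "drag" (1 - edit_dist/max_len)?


Word 1: "draft" (length 5)
Word 2: "drag" (length 4)
One optimal edit sequence:
  1. keep 'd'
  2. keep 'r'
  3. keep 'a'
  4. delete 'f'  (+1)
  5. substitute 't' -> 'g'  (+1)
Edit distance = 2
Max length = max(5, 4) = 5
Similarity = 1 - 2/5
= 0.6000


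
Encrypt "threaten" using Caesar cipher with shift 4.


Word: "threaten"
Shift: 4
Each letter → (letter + shift) mod 26:
  't' (19) + 4 = 23 → 'x'
  'h' (7) + 4 = 11 → 'l'
  'r' (17) + 4 = 21 → 'v'
  'e' (4) + 4 = 8 → 'i'
  'a' (0) + 4 = 4 → 'e'
  't' (19) + 4 = 23 → 'x'
  'e' (4) + 4 = 8 → 'i'
  'n' (13) + 4 = 17 → 'r'
Result = "xlviexir"


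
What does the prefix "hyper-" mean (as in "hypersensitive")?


Prefix: hyper-
Example: hypersensitive (hyper- + sensitive)
Meaning = over / excessive


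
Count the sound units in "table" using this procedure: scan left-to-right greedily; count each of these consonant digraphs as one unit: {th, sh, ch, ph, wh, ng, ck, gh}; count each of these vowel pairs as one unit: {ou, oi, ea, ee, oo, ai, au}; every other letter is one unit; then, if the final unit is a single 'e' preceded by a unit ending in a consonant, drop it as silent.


Word: "table" (5 letters)
Left-to-right scan:
  [1] 't' (letter)
  [2] 'a' (letter)
  [3] 'b' (letter)
  [4] 'l' (letter)
  [5] 'e' (letter)
Units from scan: 5
Final unit is 'e' after a consonant -> drop as silent (-1)
Sound units = 4 units


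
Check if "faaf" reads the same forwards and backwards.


Word: "faaf"
Reversed: "faaf"
Forward == Backward? faaf == faaf
Palindrome = Yes


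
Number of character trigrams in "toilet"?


Word: "toilet" (length 6)
Number of 3-grams = length - 3 + 1 = 6 - 3 + 1
= 4


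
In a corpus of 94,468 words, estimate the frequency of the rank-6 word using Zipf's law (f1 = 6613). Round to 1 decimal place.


Zipf's law: f(r) = f(1) / r
f(1) = 6613
f(6) = 6613 / 6
= 1102.2 occurrences


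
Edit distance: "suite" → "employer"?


Word 1: "suite" (length 5)
Word 2: "employer" (length 8)
One optimal edit sequence (insert/delete/substitute each cost 1):
  1. insert 'e'  (+1)
  2. insert 'm'  (+1)
  3. substitute 's' -> 'p'  (+1)
  4. substitute 'u' -> 'l'  (+1)
  5. substitute 'i' -> 'o'  (+1)
  6. substitute 't' -> 'y'  (+1)
  7. keep 'e'
  8. insert 'r'  (+1)
Total edit operations: 7
Edit distance = 7


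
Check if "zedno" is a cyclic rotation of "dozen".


Word: "dozen", Candidate: "zedno"
Method: check if candidate is substring of word+word
"dozendozen" contains "zedno"? No
Is rotation = No


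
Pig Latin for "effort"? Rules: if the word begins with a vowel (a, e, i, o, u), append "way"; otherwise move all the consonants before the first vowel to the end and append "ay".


Word: "effort"
Starts with vowel → add 'way'
Pig Latin = "effortway"


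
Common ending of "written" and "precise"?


Word 1: "written"
Word 2: "precise"
Comparing from end:
  Pos -1: 'n' != 'e' (stop)
LCS = "" (length 0)


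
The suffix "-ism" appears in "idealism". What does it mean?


Suffix: -ism
Example: idealism (ideal + -ism)
Meaning = belief / practice


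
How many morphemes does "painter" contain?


Word: "painter"
Morphemes: paint / -er
Each morpheme carries meaning
= 2 morphemes


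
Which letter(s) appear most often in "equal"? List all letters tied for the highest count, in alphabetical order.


Word: "equal"
Letter counts:
  'a': 1
  'e': 1
  'l': 1
  'q': 1
  'u': 1
Maximum count = 1
Most frequent = 'a', 'e', 'l', 'q', 'u' (1 time each)


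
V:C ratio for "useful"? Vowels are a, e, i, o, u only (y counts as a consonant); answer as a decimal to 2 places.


Word: "useful"
Vowels (a,e,i,o,u): 3
Consonants: 3
Ratio = 3/3
= 1.00


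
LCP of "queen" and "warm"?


Word 1: "queen"
Word 2: "warm"
Comparing from start:
  Pos 0: 'q' != 'w' (stop)
LCP = "" (length 0)


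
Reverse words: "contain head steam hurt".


Original: "contain head steam hurt"
Words (1..n): contain | head | steam | hurt
Reversed (n..1): hurt | steam | head | contain
Result = "hurt steam head contain"


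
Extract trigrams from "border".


Word: "border" (length 6)
Number of trigrams = 6 - 3 + 1 = 4
  Position 0: "bor"
  Position 1: "ord"
  Position 2: "rde"
  Position 3: "der"
Trigrams = "bor", "ord", "rde", "der"


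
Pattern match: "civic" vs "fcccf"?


Pattern of "civic": [0, 1, 2, 1, 0]
Pattern of "fcccf": [0, 1, 1, 1, 0]
Patterns do not match
Same pattern = No


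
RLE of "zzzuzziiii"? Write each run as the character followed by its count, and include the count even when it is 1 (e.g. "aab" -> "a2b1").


String: "zzzuzziiii"
Scanning for consecutive runs:
  'z' x 3
  'u' x 1
  'z' x 2
  'i' x 4
RLE = "z3u1z2i4"


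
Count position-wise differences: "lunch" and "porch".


Comparing character by character (same length = 5):
  Pos 0: 'l' vs 'p' !=
  Pos 1: 'u' vs 'o' !=
  Pos 2: 'n' vs 'r' !=
  Pos 3: 'c' vs 'c' =
  Pos 4: 'h' vs 'h' =
Hamming distance = 3


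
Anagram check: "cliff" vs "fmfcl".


Word 1: "cliff" → sorted: cffil
Word 2: "fmfcl" → sorted: cfflm
Same letters? cffil != cfflm
Anagram = No


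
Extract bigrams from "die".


Word: "die" (length 3)
Number of bigrams = 3 - 2 + 1 = 2
  Position 0: "di"
  Position 1: "ie"
Bigrams = "di", "ie"


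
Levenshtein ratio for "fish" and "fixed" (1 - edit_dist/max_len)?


Word 1: "fish" (length 4)
Word 2: "fixed" (length 5)
One optimal edit sequence:
  1. keep 'f'
  2. keep 'i'
  3. insert 'x'  (+1)
  4. substitute 's' -> 'e'  (+1)
  5. substitute 'h' -> 'd'  (+1)
Edit distance = 3
Max length = max(4, 5) = 5
Similarity = 1 - 3/5
= 0.4000


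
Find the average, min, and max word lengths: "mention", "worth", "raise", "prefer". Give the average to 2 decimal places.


Lengths: "mention"=7, "worth"=5, "raise"=5, "prefer"=6
Sum = 23, Count = 4
Average = 23/4 = 5.75
= avg=5.75, min=5, max=7


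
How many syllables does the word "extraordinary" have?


Word: "extraordinary"
Syllable breakdown: ex / traor / di / nar / y
Counting: 5 parts
= 5 syllables
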